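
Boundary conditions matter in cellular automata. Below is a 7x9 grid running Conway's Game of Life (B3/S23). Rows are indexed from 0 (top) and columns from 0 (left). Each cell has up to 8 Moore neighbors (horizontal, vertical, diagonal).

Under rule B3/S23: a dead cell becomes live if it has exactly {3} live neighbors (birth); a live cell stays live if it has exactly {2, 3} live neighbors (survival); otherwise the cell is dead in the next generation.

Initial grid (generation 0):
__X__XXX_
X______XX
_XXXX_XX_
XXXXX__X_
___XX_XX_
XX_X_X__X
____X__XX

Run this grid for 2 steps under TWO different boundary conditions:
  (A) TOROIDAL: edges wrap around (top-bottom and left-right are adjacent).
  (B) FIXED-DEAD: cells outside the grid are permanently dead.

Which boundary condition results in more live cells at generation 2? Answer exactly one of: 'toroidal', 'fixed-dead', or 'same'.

Answer: fixed-dead

Derivation:
Under TOROIDAL boundary, generation 2:
X_X__X___
____X_X__
____XX___
_______X_
_X____X_X
_____XX__
X____X___
Population = 15

Under FIXED-DEAD boundary, generation 2:
_______XX
____X___X
____XX_X_
________X
______X_X
___XXX___
___XX__XX
Population = 17

Comparison: toroidal=15, fixed-dead=17 -> fixed-dead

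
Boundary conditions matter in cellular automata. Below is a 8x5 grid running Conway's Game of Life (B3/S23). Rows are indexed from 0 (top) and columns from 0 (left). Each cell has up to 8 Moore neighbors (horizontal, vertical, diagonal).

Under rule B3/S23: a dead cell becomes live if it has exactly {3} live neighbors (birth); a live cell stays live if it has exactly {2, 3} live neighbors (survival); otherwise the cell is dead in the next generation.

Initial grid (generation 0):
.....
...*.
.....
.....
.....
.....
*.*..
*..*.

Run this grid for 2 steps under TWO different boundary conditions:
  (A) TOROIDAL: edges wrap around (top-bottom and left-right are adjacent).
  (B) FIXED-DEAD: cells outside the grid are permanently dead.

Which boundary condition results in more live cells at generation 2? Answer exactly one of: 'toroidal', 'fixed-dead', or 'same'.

Under TOROIDAL boundary, generation 2:
*....
.....
.....
.....
.....
.....
.....
...**
Population = 3

Under FIXED-DEAD boundary, generation 2:
.....
.....
.....
.....
.....
.....
.....
.....
Population = 0

Comparison: toroidal=3, fixed-dead=0 -> toroidal

Answer: toroidal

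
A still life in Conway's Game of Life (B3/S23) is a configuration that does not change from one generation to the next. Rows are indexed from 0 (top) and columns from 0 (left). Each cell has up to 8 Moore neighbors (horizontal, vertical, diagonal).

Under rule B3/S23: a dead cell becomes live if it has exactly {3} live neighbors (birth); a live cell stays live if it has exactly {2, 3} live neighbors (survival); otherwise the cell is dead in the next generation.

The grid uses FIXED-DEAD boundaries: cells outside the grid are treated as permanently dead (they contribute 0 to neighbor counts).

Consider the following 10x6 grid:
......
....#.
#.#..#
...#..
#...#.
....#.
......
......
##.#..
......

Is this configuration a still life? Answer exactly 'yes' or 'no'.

Answer: no

Derivation:
Compute generation 1 and compare to generation 0 (given above):
Generation 1:
......
......
...##.
.#.##.
...##.
......
......
......
......
......
Cell (1,4) differs: gen0=1 vs gen1=0 -> NOT a still life.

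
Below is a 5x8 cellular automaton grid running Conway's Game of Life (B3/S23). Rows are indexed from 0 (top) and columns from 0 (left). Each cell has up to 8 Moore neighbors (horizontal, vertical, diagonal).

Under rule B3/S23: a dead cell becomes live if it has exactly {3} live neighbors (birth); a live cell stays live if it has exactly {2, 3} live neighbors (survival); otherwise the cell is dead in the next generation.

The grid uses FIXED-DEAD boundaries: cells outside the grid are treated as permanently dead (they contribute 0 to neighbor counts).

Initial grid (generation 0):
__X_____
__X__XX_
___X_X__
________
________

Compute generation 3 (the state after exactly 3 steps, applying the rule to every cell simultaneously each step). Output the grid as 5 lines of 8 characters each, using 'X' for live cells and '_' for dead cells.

Simulating step by step:
Generation 0 (given above): 6 live cells
Generation 1: 8 live cells
________
__XXXXX_
____XXX_
________
________
Generation 2: 7 live cells
___XXX__
___X__X_
______X_
_____X__
________
Generation 3: 7 live cells
(generation 3 grid is the final answer)

Answer: ___XXX__
___X__X_
_____XX_
________
________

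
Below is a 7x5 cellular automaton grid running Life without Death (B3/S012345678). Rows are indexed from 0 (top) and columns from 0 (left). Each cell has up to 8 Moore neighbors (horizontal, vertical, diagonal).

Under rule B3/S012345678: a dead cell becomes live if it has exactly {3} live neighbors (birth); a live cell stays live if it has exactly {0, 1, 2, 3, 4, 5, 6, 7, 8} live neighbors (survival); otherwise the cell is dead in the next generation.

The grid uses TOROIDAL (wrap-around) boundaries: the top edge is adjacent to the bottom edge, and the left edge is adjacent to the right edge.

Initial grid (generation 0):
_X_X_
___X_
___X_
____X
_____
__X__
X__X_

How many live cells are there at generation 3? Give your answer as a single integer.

Simulating step by step:
Generation 0 (given above): 8 live cells
Generation 1: 12 live cells
_X_X_
___XX
___XX
____X
_____
__X__
XX_XX
Generation 2: 19 live cells
_X_X_
X__XX
X__XX
___XX
_____
XXXXX
XX_XX
Generation 3: 23 live cells
_X_X_
XX_XX
X_XXX
X__XX
_X___
XXXXX
XX_XX
Population at generation 3: 23

Answer: 23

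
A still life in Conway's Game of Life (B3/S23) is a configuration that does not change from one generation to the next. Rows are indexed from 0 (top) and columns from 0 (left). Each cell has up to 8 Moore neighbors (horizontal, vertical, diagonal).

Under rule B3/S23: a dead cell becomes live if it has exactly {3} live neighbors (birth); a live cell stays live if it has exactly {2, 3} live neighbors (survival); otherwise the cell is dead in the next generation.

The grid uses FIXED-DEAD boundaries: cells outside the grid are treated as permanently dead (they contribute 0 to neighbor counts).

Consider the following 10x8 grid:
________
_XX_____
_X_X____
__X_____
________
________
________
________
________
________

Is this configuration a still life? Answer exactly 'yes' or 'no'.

Answer: yes

Derivation:
Compute generation 1 and compare to generation 0 (given above):
Generation 1:
________
_XX_____
_X_X____
__X_____
________
________
________
________
________
________
The grids are IDENTICAL -> still life.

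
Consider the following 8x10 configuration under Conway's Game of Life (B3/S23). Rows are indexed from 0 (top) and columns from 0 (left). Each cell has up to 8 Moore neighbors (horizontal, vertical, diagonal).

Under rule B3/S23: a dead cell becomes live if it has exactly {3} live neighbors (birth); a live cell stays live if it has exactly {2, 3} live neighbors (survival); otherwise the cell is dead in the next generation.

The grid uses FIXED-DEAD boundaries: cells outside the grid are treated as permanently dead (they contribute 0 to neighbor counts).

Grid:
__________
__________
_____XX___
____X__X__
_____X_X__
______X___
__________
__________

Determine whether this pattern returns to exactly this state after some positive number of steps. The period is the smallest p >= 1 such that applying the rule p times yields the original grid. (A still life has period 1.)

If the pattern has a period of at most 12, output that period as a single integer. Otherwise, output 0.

Answer: 1

Derivation:
Simulating and comparing each generation to the original:
Gen 0 (original, given above): 7 live cells
Gen 1: 7 live cells, MATCHES original -> period = 1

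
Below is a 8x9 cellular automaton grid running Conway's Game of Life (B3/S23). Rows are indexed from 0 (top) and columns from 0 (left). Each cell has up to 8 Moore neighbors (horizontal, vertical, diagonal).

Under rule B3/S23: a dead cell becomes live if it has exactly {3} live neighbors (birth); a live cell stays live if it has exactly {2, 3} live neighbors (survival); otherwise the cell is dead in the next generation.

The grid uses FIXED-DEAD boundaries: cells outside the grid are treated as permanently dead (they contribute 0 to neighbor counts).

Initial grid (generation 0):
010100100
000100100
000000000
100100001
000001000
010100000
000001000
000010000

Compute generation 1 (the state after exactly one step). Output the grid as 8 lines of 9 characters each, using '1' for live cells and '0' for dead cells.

Simulating step by step:
Generation 0 (given above): 13 live cells
Generation 1: 6 live cells
(generation 1 grid is the final answer)

Answer: 001000000
001000000
000000000
000000000
001010000
000010000
000010000
000000000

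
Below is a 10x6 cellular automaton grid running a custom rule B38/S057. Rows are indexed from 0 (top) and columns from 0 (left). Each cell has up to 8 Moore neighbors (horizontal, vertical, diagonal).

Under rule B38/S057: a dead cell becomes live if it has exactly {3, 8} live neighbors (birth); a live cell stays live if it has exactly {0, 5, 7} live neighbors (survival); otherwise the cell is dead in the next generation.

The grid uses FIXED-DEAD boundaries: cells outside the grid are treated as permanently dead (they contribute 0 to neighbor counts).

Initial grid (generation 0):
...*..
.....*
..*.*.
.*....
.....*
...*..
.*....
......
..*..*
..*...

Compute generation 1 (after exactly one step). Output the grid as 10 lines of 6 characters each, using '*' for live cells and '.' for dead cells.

Simulating step by step:
Generation 0 (given above): 11 live cells
Generation 1: 7 live cells
(generation 1 grid is the final answer)

Answer: ...*..
...**.
......
......
.....*
...*..
.*....
......
.....*
......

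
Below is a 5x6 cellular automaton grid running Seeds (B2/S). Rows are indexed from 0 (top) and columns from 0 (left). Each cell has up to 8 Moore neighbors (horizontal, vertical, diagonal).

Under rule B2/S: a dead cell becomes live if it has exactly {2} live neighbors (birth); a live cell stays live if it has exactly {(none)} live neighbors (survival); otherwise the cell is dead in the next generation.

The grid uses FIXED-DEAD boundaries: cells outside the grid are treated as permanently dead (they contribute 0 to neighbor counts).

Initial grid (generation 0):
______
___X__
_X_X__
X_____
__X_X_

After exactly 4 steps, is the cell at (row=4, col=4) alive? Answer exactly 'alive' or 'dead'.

Simulating step by step:
Generation 0 (given above): 6 live cells
Generation 1: 6 live cells
______
____X_
X___X_
____X_
_X_X__
Generation 2: 8 live cells
______
___X_X
______
XXX__X
__X_X_
Generation 3: 8 live cells
____X_
____X_
X__X_X
____X_
X____X
Generation 4: 6 live cells
___X_X
______
______
XX_X__
____X_

Cell (4,4) at generation 4: 1 -> alive

Answer: alive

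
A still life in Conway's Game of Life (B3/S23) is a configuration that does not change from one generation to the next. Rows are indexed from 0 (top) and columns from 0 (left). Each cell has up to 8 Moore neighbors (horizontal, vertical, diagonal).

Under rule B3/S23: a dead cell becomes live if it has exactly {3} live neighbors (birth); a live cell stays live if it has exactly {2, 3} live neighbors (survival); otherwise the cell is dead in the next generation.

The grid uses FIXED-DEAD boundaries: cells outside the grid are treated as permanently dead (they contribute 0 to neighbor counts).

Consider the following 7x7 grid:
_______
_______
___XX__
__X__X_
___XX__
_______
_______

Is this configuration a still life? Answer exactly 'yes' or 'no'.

Compute generation 1 and compare to generation 0 (given above):
Generation 1:
_______
_______
___XX__
__X__X_
___XX__
_______
_______
The grids are IDENTICAL -> still life.

Answer: yes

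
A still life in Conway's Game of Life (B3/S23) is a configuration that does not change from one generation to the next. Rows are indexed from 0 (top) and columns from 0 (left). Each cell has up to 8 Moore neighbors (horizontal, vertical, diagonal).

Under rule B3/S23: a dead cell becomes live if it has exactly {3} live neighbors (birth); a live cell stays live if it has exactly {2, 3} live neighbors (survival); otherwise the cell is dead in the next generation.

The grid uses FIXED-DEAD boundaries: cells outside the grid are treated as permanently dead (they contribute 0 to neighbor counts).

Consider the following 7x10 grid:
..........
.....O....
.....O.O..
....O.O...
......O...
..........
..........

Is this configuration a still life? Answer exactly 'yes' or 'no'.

Answer: no

Derivation:
Compute generation 1 and compare to generation 0 (given above):
Generation 1:
..........
......O...
....OO....
......OO..
.....O....
..........
..........
Cell (1,5) differs: gen0=1 vs gen1=0 -> NOT a still life.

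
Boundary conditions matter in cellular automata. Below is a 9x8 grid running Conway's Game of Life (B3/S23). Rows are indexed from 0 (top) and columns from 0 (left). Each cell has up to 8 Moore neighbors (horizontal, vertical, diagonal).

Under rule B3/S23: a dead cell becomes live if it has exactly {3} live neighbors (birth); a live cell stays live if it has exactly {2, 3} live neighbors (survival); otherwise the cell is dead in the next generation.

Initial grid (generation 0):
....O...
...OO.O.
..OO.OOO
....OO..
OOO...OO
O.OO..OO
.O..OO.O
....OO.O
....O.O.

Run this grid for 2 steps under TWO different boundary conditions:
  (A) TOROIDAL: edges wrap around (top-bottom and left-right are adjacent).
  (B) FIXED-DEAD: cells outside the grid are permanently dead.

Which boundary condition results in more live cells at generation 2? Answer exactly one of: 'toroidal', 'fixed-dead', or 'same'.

Under TOROIDAL boundary, generation 2:
....O.OO
...O..OO
...O..OO
........
....OO..
.O..O...
OOO.O...
OO.OO..O
...OOO.O
Population = 26

Under FIXED-DEAD boundary, generation 2:
...OOOO.
..O.OOOO
...O..OO
.O......
.O..OO..
O...O...
.OO.O...
..OO..OO
........
Population = 25

Comparison: toroidal=26, fixed-dead=25 -> toroidal

Answer: toroidal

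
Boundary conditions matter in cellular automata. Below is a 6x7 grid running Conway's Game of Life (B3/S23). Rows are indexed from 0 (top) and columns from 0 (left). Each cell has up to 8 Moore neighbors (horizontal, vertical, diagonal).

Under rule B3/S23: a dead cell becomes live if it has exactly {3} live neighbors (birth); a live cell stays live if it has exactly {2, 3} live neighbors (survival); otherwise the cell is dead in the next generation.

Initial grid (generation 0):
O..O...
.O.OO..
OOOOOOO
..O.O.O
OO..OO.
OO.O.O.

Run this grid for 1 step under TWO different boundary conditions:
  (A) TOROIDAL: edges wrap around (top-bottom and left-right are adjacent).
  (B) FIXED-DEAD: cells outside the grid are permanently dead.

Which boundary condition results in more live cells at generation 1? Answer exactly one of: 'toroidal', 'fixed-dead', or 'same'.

Under TOROIDAL boundary, generation 1:
O..O..O
.......
......O
.......
.......
...O.O.
Population = 6

Under FIXED-DEAD boundary, generation 1:
..OOO..
.......
O.....O
......O
O.....O
OOO..O.
Population = 12

Comparison: toroidal=6, fixed-dead=12 -> fixed-dead

Answer: fixed-dead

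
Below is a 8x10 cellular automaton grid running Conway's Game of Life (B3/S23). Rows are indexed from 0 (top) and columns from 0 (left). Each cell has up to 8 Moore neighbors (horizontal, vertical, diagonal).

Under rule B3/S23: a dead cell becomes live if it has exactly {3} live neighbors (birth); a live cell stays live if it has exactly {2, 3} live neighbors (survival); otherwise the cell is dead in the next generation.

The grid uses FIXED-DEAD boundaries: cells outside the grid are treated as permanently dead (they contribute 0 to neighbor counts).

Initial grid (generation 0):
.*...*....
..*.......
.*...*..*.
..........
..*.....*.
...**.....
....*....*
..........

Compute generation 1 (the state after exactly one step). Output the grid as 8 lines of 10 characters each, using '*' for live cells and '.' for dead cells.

Simulating step by step:
Generation 0 (given above): 12 live cells
Generation 1: 7 live cells
(generation 1 grid is the final answer)

Answer: ..........
.**.......
..........
..........
...*......
...**.....
...**.....
..........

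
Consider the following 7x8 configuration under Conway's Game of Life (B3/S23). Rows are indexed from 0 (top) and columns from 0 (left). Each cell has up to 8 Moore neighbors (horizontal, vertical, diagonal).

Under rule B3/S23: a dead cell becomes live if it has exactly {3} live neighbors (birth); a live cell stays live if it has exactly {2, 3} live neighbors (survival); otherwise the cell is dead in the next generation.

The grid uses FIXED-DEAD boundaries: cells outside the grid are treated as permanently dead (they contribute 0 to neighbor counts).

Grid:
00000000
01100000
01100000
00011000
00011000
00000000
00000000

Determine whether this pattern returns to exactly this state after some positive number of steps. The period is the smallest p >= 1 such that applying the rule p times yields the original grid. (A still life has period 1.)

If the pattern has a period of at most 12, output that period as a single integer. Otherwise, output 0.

Answer: 2

Derivation:
Simulating and comparing each generation to the original:
Gen 0 (original, given above): 8 live cells
Gen 1: 6 live cells, differs from original
Gen 2: 8 live cells, MATCHES original -> period = 2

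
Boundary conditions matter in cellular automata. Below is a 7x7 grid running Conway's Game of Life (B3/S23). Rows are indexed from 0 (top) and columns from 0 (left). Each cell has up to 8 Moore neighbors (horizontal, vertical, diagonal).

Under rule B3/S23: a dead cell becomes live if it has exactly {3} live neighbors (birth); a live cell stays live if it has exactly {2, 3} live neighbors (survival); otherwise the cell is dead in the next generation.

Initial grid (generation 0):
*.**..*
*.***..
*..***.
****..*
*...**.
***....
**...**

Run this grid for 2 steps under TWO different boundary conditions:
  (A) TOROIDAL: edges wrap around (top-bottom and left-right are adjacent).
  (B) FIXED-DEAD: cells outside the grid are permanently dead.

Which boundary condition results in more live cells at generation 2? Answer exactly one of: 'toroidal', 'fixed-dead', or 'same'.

Answer: fixed-dead

Derivation:
Under TOROIDAL boundary, generation 2:
.......
.......
.......
....**.
....**.
.......
...**..
Population = 6

Under FIXED-DEAD boundary, generation 2:
.......
.*.....
*......
.*..*.*
.*..*.*
.*..*..
.*.*...
Population = 12

Comparison: toroidal=6, fixed-dead=12 -> fixed-dead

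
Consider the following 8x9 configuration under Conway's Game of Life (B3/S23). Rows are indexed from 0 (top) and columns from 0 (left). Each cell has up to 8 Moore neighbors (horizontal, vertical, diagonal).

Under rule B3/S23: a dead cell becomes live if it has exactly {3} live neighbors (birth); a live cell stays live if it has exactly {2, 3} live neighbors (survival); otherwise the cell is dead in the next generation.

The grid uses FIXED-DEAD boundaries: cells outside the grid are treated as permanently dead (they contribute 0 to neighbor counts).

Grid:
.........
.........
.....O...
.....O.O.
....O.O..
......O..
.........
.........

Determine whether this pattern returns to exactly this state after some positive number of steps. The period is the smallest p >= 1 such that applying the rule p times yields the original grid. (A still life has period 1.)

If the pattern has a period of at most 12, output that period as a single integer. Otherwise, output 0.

Answer: 2

Derivation:
Simulating and comparing each generation to the original:
Gen 0 (original, given above): 6 live cells
Gen 1: 6 live cells, differs from original
Gen 2: 6 live cells, MATCHES original -> period = 2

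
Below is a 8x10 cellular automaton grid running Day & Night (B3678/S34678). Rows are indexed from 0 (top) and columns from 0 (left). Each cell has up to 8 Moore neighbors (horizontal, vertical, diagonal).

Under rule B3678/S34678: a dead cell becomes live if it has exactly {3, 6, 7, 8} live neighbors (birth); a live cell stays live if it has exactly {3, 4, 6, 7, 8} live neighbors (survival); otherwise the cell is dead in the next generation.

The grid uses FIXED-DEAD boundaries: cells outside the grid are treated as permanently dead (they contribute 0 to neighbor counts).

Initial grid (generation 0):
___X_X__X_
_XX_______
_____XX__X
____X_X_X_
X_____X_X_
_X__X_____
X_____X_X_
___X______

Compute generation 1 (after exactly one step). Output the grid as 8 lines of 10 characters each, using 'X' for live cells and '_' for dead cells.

Simulating step by step:
Generation 0 (given above): 20 live cells
Generation 1: 10 live cells
(generation 1 grid is the final answer)

Answer: __X_______
____XXX___
_____X_X__
______X__X
__________
X____X____
__________
__________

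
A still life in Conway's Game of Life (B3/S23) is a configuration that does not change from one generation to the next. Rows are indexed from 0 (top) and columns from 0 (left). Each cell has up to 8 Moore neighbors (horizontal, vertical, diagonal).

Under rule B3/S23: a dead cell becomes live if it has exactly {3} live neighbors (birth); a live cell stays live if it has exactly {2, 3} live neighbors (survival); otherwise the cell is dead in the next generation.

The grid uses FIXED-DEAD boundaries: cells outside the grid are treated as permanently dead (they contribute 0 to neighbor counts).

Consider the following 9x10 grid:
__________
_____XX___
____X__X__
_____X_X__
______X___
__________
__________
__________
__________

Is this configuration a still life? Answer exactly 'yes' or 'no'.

Compute generation 1 and compare to generation 0 (given above):
Generation 1:
__________
_____XX___
____X__X__
_____X_X__
______X___
__________
__________
__________
__________
The grids are IDENTICAL -> still life.

Answer: yes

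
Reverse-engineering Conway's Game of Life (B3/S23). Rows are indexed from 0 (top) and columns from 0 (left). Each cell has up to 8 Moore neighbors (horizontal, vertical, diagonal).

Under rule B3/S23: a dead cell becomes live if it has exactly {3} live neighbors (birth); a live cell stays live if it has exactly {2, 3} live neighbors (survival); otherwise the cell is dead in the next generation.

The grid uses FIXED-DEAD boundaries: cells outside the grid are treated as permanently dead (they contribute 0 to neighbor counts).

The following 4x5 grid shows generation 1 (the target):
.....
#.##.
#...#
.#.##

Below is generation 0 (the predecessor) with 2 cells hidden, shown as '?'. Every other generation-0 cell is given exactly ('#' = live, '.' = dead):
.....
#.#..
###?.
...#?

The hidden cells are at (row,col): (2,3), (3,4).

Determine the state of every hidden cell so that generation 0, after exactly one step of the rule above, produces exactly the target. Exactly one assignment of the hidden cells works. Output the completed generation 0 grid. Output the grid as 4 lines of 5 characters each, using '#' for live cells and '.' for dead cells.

Hidden generation-0 cells (in order): (2,3), (3,4).
A hidden cell only influences target cells in its own 3x3 neighborhood. Try each of the 2^2 = 4 assignments, step the completed generation 0 forward once under B3/S23, and compare with the target:
  (2,3)=. (3,4)=. -> step gives (1,3)='.' but target has '#' -> reject
  (2,3)=. (3,4)=# -> step gives (1,3)='.' but target has '#' -> reject
  (2,3)=# (3,4)=. -> step gives (2,3)='#' but target has '.' -> reject
  (2,3)=# (3,4)=# -> step reproduces the target at every cell -> ACCEPT
Unique solution: (2,3)=live, (3,4)=live.
Check: live-neighbor counts of every cell in the completed generation 0:
12110
25331
24443
23432
Applying B3/S23 to generation 0 with these counts gives:
.....
#.##.
#...#
.#.##
which matches the target exactly.

Answer: .....
#.#..
####.
...##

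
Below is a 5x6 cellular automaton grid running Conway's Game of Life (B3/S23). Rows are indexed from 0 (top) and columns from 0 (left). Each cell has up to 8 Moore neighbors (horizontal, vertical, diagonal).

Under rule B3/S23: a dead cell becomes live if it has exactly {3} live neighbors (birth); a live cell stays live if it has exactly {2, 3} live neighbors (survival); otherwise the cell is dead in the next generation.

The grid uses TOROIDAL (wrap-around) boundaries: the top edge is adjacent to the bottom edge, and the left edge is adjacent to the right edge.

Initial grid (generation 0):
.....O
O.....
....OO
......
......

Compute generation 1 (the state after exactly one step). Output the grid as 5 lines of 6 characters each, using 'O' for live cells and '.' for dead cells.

Answer: ......
O...O.
.....O
......
......

Derivation:
Simulating step by step:
Generation 0 (given above): 4 live cells
Generation 1: 3 live cells
(generation 1 grid is the final answer)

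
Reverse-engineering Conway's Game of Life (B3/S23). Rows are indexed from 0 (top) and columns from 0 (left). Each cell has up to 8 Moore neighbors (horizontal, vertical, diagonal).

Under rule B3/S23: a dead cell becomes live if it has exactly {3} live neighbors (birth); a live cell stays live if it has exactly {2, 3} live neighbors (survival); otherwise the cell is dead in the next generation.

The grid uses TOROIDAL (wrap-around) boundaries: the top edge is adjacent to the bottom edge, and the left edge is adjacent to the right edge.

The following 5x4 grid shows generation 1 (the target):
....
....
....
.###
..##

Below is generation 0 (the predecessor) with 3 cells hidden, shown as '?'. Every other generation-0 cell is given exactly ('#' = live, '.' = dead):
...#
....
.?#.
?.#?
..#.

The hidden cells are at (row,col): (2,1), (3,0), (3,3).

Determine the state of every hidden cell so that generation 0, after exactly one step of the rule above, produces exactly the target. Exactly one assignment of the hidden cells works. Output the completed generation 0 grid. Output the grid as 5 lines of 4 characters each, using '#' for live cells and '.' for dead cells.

Hidden generation-0 cells (in order): (2,1), (3,0), (3,3).
A hidden cell only influences target cells in its own 3x3 neighborhood. Try each of the 2^3 = 8 assignments, step the completed generation 0 forward once under B3/S23, and compare with the target:
  (2,1)=. (3,0)=. (3,3)=. -> step reproduces the target at every cell -> ACCEPT
  (2,1)=. (3,0)=. (3,3)=# -> step gives (2,2)='#' but target has '.' -> reject
  (2,1)=. (3,0)=# (3,3)=. -> step gives (2,1)='#' but target has '.' -> reject
  (2,1)=. (3,0)=# (3,3)=# -> step gives (2,1)='#' but target has '.' -> reject
  (2,1)=# (3,0)=. (3,3)=. -> step gives (1,2)='#' but target has '.' -> reject
  (2,1)=# (3,0)=. (3,3)=# -> step gives (1,2)='#' but target has '.' -> reject
  (2,1)=# (3,0)=# (3,3)=. -> step gives (1,2)='#' but target has '.' -> reject
  (2,1)=# (3,0)=# (3,3)=# -> step gives (1,2)='#' but target has '.' -> reject
Unique solution: (2,1)=dead, (3,0)=dead, (3,3)=dead.
Check: live-neighbor counts of every cell in the completed generation 0:
1121
1122
0212
0323
1223
Applying B3/S23 to generation 0 with these counts gives:
....
....
....
.###
..##
which matches the target exactly.

Answer: ...#
....
..#.
..#.
..#.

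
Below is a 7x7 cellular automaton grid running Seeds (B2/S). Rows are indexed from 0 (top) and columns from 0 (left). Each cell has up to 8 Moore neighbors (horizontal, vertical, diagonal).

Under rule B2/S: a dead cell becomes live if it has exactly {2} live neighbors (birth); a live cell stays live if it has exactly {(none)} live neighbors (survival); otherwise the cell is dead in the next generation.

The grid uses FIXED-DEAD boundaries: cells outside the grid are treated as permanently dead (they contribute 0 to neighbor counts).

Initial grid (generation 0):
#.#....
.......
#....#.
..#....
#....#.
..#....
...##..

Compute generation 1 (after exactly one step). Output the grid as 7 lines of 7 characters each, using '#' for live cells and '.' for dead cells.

Answer: .#.....
#......
.#.....
#...###
..##...
.#...#.
..#....

Derivation:
Simulating step by step:
Generation 0 (given above): 10 live cells
Generation 1: 12 live cells
(generation 1 grid is the final answer)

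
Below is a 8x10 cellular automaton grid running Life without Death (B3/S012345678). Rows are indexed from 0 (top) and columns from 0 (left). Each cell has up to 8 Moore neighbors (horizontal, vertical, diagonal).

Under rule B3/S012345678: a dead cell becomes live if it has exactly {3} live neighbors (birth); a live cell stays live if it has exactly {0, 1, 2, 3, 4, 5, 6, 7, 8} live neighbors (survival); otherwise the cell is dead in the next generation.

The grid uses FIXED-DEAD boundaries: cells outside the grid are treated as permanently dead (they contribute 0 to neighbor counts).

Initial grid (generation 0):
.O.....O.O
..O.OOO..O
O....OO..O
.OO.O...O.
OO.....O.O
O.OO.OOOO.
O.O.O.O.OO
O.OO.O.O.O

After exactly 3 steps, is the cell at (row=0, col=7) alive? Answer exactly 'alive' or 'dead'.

Simulating step by step:
Generation 0 (given above): 39 live cells
Generation 1: 56 live cells
.O...OOOOO
.OO.OOOO.O
O.O..OOOOO
.OO.OOOOOO
OO..OO.O.O
O.OOOOOOO.
O.O.O.O.OO
O.OOOOOO.O
Generation 2: 60 live cells
.OO.OOOOOO
OOOOOOOO.O
O.O..OOOOO
.OO.OOOOOO
OO..OO.O.O
O.OOOOOOO.
O.O.O.O.OO
O.OOOOOO.O
Generation 3: 61 live cells
OOO.OOOOOO
OOOOOOOO.O
O.O..OOOOO
.OO.OOOOOO
OO..OO.O.O
O.OOOOOOO.
O.O.O.O.OO
O.OOOOOO.O

Cell (0,7) at generation 3: 1 -> alive

Answer: alive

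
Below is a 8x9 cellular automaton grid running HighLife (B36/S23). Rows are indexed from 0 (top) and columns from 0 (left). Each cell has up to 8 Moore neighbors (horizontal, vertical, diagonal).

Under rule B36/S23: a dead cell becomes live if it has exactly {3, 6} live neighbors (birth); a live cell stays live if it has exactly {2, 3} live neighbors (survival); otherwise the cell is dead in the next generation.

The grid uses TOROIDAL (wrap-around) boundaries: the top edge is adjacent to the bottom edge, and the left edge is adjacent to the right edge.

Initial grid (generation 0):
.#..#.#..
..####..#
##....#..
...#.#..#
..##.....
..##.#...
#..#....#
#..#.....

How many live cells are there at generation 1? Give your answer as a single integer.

Answer: 27

Derivation:
Simulating step by step:
Generation 0 (given above): 24 live cells
Generation 1: 27 live cells
##.......
..###.##.
##....###
##.##....
.........
.#.......
##.#....#
#####...#
Population at generation 1: 27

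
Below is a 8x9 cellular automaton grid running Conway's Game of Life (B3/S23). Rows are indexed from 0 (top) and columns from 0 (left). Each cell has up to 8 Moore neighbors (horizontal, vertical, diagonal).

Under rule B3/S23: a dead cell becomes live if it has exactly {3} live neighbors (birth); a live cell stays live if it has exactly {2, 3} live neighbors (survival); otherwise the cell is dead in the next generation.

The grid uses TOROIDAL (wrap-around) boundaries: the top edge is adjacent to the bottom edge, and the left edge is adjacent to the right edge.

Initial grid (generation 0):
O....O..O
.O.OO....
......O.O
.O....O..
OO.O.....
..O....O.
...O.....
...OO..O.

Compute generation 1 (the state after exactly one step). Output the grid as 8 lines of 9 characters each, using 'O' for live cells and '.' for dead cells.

Answer: O.O..O..O
....OO.OO
O.O..O.O.
.OO....O.
OO.......
.OOO.....
..OOO....
...OO...O

Derivation:
Simulating step by step:
Generation 0 (given above): 19 live cells
Generation 1: 26 live cells
(generation 1 grid is the final answer)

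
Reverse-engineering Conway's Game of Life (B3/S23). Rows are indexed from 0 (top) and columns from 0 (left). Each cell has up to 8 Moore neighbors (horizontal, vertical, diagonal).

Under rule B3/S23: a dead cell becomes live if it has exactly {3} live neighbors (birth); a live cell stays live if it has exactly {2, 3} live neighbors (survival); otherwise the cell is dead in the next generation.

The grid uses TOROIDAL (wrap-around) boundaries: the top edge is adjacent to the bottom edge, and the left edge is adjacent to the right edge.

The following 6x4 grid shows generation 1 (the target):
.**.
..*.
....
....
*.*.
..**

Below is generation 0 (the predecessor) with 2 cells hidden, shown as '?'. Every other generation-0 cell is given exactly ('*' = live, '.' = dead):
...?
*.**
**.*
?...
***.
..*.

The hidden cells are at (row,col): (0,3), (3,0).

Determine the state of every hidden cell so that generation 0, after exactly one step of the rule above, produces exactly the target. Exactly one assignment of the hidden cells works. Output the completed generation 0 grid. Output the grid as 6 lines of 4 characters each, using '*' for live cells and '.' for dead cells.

Answer: ....
*.**
**.*
*...
***.
..*.

Derivation:
Hidden generation-0 cells (in order): (0,3), (3,0).
A hidden cell only influences target cells in its own 3x3 neighborhood. Try each of the 2^2 = 4 assignments, step the completed generation 0 forward once under B3/S23, and compare with the target:
  (0,3)=. (3,0)=. -> step gives (2,1)='*' but target has '.' -> reject
  (0,3)=. (3,0)=* -> step reproduces the target at every cell -> ACCEPT
  (0,3)=* (3,0)=. -> step gives (0,0)='*' but target has '.' -> reject
  (0,3)=* (3,0)=* -> step gives (0,0)='*' but target has '.' -> reject
Unique solution: (0,3)=dead, (3,0)=live.
Check: live-neighbor counts of every cell in the completed generation 0:
2334
4434
5445
5645
2424
2423
Applying B3/S23 to generation 0 with these counts gives:
.**.
..*.
....
....
*.*.
..**
which matches the target exactly.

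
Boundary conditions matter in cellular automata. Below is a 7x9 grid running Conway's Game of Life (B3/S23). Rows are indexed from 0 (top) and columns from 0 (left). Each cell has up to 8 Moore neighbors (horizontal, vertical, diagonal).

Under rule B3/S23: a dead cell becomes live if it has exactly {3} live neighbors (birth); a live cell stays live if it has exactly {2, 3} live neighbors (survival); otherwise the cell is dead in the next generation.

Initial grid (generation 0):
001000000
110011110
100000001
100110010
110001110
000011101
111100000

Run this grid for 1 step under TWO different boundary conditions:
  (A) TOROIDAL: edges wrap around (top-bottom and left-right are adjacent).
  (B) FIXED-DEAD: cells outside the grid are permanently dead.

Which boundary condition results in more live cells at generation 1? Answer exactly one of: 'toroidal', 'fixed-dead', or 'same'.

Under TOROIDAL boundary, generation 1:
000011101
110001110
000100000
000011010
110100000
000110001
111111000
Population = 25

Under FIXED-DEAD boundary, generation 1:
010001100
110001110
100100001
100011011
110100001
000110000
011111000
Population = 27

Comparison: toroidal=25, fixed-dead=27 -> fixed-dead

Answer: fixed-dead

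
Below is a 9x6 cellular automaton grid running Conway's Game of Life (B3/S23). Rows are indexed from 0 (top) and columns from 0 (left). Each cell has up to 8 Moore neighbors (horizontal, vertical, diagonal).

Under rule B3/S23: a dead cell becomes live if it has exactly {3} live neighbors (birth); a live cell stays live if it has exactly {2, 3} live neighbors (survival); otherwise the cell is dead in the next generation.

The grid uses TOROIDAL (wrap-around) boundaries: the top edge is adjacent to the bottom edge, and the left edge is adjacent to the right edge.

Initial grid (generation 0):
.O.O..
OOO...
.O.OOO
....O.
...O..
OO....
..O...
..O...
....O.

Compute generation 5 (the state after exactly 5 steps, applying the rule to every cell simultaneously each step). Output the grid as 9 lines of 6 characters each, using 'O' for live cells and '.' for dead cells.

Answer: OOO...
O...OO
O...OO
......
O....O
.....O
OOO...
......
......

Derivation:
Simulating step by step:
Generation 0 (given above): 16 live cells
Generation 1: 16 live cells
OO.O..
.....O
.O.OOO
..O..O
......
.OO...
..O...
...O..
..OO..
Generation 2: 25 live cells
OO.OO.
.O.O.O
..OO.O
O.OO.O
.OO...
.OO...
.OOO..
...O..
.O.OO.
Generation 3: 13 live cells
.O....
.O...O
.....O
O....O
......
O.....
.O.O..
.O....
OO...O
Generation 4: 15 live cells
.OO..O
......
....OO
O....O
O....O
......
OOO...
.O....
.OO...
Generation 5: 15 live cells
(generation 5 grid is the final answer)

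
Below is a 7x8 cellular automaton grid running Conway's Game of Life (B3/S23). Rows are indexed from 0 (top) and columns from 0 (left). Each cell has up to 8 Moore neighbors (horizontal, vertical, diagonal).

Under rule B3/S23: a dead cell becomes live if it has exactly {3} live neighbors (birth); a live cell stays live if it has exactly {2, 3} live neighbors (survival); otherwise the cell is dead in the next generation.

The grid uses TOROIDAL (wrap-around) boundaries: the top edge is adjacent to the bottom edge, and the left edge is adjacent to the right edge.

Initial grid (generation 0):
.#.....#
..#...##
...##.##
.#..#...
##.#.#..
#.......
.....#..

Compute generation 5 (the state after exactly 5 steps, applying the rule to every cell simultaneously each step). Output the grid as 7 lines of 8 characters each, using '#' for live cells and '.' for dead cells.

Answer: ##......
####....
...##...
....##..
...#..#.
....###.
.....##.

Derivation:
Simulating step by step:
Generation 0 (given above): 17 live cells
Generation 1: 22 live cells
#......#
..##.#..
#.###.##
.#....##
###.#...
##..#...
#.......
Generation 2: 15 live cells
##.....#
..#..#..
#...#...
....#.#.
..##.#..
..##...#
........
Generation 3: 15 live cells
##......
.......#
...##...
....#...
..#..##.
..###...
.##....#
Generation 4: 12 live cells
.##....#
#.......
...##...
....#...
..#..#..
....###.
........
Generation 5: 17 live cells
(generation 5 grid is the final answer)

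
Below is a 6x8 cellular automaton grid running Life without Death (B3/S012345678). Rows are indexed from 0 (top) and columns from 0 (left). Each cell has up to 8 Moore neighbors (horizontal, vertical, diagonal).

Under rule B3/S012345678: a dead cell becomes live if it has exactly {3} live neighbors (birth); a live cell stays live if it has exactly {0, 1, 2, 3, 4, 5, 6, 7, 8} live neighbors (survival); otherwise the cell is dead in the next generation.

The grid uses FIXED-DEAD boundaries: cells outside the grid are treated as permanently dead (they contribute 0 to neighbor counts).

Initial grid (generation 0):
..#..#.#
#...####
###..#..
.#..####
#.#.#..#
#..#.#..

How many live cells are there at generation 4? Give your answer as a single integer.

Simulating step by step:
Generation 0 (given above): 24 live cells
Generation 1: 30 live cells
..#.##.#
#.######
####.#..
.#..####
#.#.#..#
##.###..
Generation 2: 32 live cells
.##.##.#
#.######
####.#..
.#..####
#.#.#..#
######..
Generation 3: 32 live cells
.##.##.#
#.######
####.#..
.#..####
#.#.#..#
######..
Generation 4: 32 live cells
.##.##.#
#.######
####.#..
.#..####
#.#.#..#
######..
Population at generation 4: 32

Answer: 32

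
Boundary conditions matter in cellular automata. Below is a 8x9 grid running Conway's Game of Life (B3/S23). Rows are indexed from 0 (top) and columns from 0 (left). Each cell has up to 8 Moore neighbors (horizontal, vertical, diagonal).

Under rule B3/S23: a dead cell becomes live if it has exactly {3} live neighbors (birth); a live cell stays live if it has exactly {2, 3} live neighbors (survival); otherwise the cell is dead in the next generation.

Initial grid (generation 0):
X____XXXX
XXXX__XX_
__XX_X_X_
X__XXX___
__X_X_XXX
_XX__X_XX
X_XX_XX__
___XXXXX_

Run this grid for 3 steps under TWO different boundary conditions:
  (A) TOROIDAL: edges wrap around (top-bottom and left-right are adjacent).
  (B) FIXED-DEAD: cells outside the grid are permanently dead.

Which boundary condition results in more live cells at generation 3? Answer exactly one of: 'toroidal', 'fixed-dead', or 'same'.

Answer: fixed-dead

Derivation:
Under TOROIDAL boundary, generation 3:
__X______
__X______
__X_____X
_X_______
_________
_________
X_______X
__XX_____
Population = 9

Under FIXED-DEAD boundary, generation 3:
_________
X________
XX_____X_
XX_____XX
______X__
______X__
_______XX
_________
Population = 12

Comparison: toroidal=9, fixed-dead=12 -> fixed-dead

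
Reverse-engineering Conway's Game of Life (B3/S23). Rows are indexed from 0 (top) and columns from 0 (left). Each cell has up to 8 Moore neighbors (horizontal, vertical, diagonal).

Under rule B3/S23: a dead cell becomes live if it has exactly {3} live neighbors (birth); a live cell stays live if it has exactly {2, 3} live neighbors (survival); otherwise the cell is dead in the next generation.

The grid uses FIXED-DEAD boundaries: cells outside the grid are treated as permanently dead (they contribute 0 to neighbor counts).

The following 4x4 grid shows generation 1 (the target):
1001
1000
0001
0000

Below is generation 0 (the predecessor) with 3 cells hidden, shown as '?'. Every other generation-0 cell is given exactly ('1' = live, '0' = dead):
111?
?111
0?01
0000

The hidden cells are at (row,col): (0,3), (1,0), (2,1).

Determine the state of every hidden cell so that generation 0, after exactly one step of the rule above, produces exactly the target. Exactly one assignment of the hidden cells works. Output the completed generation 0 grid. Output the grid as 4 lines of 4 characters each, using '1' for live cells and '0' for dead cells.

Answer: 1111
0111
0001
0000

Derivation:
Hidden generation-0 cells (in order): (0,3), (1,0), (2,1).
A hidden cell only influences target cells in its own 3x3 neighborhood. Try each of the 2^3 = 8 assignments, step the completed generation 0 forward once under B3/S23, and compare with the target:
  (0,3)=0 (1,0)=0 (2,1)=0 -> step gives (1,3)='1' but target has '0' -> reject
  (0,3)=0 (1,0)=0 (2,1)=1 -> step gives (1,0)='0' but target has '1' -> reject
  (0,3)=0 (1,0)=1 (2,1)=0 -> step gives (1,3)='1' but target has '0' -> reject
  (0,3)=0 (1,0)=1 (2,1)=1 -> step gives (1,0)='0' but target has '1' -> reject
  (0,3)=1 (1,0)=0 (2,1)=0 -> step reproduces the target at every cell -> ACCEPT
  (0,3)=1 (1,0)=0 (2,1)=1 -> step gives (1,0)='0' but target has '1' -> reject
  (0,3)=1 (1,0)=1 (2,1)=0 -> step gives (2,1)='1' but target has '0' -> reject
  (0,3)=1 (1,0)=1 (2,1)=1 -> step gives (1,0)='0' but target has '1' -> reject
Unique solution: (0,3)=live, (1,0)=dead, (2,1)=dead.
Check: live-neighbor counts of every cell in the completed generation 0:
2453
3464
1242
0011
Applying B3/S23 to generation 0 with these counts gives:
1001
1000
0001
0000
which matches the target exactly.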